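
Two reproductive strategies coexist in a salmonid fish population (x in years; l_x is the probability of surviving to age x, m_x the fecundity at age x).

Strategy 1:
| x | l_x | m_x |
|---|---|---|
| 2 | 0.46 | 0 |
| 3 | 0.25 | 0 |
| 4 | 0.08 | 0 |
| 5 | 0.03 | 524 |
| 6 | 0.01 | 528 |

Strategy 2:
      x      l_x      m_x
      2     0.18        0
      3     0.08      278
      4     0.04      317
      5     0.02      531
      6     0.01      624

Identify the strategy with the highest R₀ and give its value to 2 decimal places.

Strategy 1: R₀ = 0.46×0 + 0.25×0 + 0.08×0 + 0.03×524 + 0.01×528 = 21.0000
Strategy 2: R₀ = 0.18×0 + 0.08×278 + 0.04×317 + 0.02×531 + 0.01×624 = 51.7800
Highest R₀: strategy 2 with 51.7800.

51.78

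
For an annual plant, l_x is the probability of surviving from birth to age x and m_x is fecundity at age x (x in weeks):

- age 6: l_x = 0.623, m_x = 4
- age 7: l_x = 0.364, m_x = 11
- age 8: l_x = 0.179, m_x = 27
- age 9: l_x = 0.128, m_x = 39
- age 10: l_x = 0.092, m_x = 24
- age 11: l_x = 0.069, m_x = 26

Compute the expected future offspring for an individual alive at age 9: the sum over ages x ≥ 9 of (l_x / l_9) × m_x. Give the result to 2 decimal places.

70.27

l_9 = 0.128. Conditional survival from age 9 to x is l_x / l_9.
  x=9: (0.128/0.128) × 39 = 39.0000
  x=10: (0.092/0.128) × 24 = 17.2500
  x=11: (0.069/0.128) × 26 = 14.0156
Sum = 39.0000 + 17.2500 + 14.0156 = 70.2656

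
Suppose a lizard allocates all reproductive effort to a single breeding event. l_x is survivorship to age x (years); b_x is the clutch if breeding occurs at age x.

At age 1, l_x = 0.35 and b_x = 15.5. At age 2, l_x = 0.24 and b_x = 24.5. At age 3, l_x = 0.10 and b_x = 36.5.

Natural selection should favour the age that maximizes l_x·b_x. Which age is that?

2

Expected offspring if breeding at age x = l_x × b_x:
  age 1: 0.35 × 15.5 = 5.425
  age 2: 0.24 × 24.5 = 5.880
  age 3: 0.10 × 36.5 = 3.650
Maximum at age 2 (5.880).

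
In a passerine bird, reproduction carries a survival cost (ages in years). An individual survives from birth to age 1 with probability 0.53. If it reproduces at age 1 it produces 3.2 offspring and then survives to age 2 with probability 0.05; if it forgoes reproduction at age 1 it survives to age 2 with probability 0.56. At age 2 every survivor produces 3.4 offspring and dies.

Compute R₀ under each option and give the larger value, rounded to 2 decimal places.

1.79

breed at age 1: R₀ = 0.53 × (3.2 + 0.05 × 3.4) = 0.53 × 3.3700 = 1.7861
delay to age 2: R₀ = 0.53 × (0.56 × 3.4) = 0.53 × 1.9040 = 1.0091
Higher: breed at age 1 (1.7861).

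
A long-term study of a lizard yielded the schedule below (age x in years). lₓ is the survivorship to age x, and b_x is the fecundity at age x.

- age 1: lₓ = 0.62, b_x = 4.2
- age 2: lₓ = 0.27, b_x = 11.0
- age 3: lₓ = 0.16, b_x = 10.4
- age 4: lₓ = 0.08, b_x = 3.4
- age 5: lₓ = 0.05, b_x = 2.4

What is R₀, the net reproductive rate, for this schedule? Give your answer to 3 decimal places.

R₀ = Σ lₓ b_x:
  age 1: 0.62 × 4.2 = 2.6040
  age 2: 0.27 × 11.0 = 2.9700
  age 3: 0.16 × 10.4 = 1.6640
  age 4: 0.08 × 3.4 = 0.2720
  age 5: 0.05 × 2.4 = 0.1200
R₀ = 2.6040 + 2.9700 + 1.6640 + 0.2720 + 0.1200 = 7.6300

7.630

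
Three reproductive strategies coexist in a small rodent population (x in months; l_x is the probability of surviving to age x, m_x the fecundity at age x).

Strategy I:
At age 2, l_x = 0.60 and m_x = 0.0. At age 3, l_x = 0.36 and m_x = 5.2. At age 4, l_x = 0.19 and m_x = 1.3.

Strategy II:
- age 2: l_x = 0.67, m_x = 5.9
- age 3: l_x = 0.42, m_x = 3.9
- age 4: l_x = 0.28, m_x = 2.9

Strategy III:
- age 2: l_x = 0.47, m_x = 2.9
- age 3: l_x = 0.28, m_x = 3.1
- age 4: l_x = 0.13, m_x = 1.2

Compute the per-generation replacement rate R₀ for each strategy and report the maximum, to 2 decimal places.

6.40

Strategy I: R₀ = 0.60×0.0 + 0.36×5.2 + 0.19×1.3 = 2.1190
Strategy II: R₀ = 0.67×5.9 + 0.42×3.9 + 0.28×2.9 = 6.4030
Strategy III: R₀ = 0.47×2.9 + 0.28×3.1 + 0.13×1.2 = 2.3870
Highest R₀: strategy II with 6.4030.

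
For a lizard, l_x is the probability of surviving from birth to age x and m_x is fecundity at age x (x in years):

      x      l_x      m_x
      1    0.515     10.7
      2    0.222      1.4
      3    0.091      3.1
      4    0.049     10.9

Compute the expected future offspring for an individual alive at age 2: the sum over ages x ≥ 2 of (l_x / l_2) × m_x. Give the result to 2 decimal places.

l_2 = 0.222. Conditional survival from age 2 to x is l_x / l_2.
  x=2: (0.222/0.222) × 1.4 = 1.4000
  x=3: (0.091/0.222) × 3.1 = 1.2707
  x=4: (0.049/0.222) × 10.9 = 2.4059
Sum = 1.4000 + 1.2707 + 2.4059 = 5.0766

5.08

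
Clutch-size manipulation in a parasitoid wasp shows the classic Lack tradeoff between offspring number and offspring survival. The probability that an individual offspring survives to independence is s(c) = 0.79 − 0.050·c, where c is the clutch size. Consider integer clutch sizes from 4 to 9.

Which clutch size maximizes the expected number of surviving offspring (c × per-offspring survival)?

8

Expected surviving offspring = c × s(c):
  c=4: 4 × 0.590 = 2.360
  c=5: 5 × 0.540 = 2.700
  c=6: 6 × 0.490 = 2.940
  c=7: 7 × 0.440 = 3.080
  c=8: 8 × 0.390 = 3.120
  c=9: 9 × 0.340 = 3.060
Maximum at c = 8 (3.120 surviving offspring).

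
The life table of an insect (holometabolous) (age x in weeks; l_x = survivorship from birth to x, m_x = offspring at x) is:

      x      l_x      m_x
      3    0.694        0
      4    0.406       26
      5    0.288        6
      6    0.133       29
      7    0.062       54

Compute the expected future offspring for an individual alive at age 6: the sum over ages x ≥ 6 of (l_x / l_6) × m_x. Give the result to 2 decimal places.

l_6 = 0.133. Conditional survival from age 6 to x is l_x / l_6.
  x=6: (0.133/0.133) × 29 = 29.0000
  x=7: (0.062/0.133) × 54 = 25.1729
Sum = 29.0000 + 25.1729 = 54.1729

54.17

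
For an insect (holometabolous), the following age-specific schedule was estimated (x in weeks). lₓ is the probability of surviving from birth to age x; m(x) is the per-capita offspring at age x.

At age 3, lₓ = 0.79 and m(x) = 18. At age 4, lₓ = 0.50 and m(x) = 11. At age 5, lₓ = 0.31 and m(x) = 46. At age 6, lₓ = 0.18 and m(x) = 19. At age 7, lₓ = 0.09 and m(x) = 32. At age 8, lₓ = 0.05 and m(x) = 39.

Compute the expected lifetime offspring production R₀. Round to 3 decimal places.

R₀ = Σ lₓ m(x):
  age 3: 0.79 × 18 = 14.2200
  age 4: 0.50 × 11 = 5.5000
  age 5: 0.31 × 46 = 14.2600
  age 6: 0.18 × 19 = 3.4200
  age 7: 0.09 × 32 = 2.8800
  age 8: 0.05 × 39 = 1.9500
R₀ = 14.2200 + 5.5000 + 14.2600 + 3.4200 + 2.8800 + 1.9500 = 42.2300

42.230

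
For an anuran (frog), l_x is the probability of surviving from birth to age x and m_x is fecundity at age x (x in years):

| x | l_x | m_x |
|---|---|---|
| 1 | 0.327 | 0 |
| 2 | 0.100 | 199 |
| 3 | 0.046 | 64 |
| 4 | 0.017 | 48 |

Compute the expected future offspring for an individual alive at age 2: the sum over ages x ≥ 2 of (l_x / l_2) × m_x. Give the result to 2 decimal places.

l_2 = 0.100. Conditional survival from age 2 to x is l_x / l_2.
  x=2: (0.100/0.100) × 199 = 199.0000
  x=3: (0.046/0.100) × 64 = 29.4400
  x=4: (0.017/0.100) × 48 = 8.1600
Sum = 199.0000 + 29.4400 + 8.1600 = 236.6000

236.60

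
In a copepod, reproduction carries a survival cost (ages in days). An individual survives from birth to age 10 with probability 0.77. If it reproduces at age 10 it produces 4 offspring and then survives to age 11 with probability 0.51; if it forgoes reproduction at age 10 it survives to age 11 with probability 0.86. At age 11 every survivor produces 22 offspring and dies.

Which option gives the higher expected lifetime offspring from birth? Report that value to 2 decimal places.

breed at age 10: R₀ = 0.77 × (4 + 0.51 × 22) = 0.77 × 15.2200 = 11.7194
delay to age 11: R₀ = 0.77 × (0.86 × 22) = 0.77 × 18.9200 = 14.5684
Higher: delay to age 11 (14.5684).

14.57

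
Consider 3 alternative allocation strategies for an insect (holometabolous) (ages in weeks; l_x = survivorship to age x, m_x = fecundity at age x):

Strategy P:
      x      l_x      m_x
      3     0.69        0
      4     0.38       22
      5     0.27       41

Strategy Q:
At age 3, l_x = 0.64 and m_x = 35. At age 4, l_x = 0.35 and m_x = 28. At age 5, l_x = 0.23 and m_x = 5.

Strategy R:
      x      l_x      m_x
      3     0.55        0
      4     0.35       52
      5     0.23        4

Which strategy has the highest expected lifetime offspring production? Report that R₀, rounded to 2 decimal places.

33.35

Strategy P: R₀ = 0.69×0 + 0.38×22 + 0.27×41 = 19.4300
Strategy Q: R₀ = 0.64×35 + 0.35×28 + 0.23×5 = 33.3500
Strategy R: R₀ = 0.55×0 + 0.35×52 + 0.23×4 = 19.1200
Highest R₀: strategy Q with 33.3500.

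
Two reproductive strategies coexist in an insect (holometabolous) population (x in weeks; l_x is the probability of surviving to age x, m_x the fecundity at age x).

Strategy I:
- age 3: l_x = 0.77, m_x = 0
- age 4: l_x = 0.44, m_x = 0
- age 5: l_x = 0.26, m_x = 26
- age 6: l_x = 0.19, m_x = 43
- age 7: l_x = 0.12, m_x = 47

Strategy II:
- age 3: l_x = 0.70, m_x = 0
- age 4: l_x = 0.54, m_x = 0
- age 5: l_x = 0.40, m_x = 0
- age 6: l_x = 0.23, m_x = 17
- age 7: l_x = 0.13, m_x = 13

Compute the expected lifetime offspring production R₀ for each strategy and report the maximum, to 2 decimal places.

20.57

Strategy I: R₀ = 0.77×0 + 0.44×0 + 0.26×26 + 0.19×43 + 0.12×47 = 20.5700
Strategy II: R₀ = 0.70×0 + 0.54×0 + 0.40×0 + 0.23×17 + 0.13×13 = 5.6000
Highest R₀: strategy I with 20.5700.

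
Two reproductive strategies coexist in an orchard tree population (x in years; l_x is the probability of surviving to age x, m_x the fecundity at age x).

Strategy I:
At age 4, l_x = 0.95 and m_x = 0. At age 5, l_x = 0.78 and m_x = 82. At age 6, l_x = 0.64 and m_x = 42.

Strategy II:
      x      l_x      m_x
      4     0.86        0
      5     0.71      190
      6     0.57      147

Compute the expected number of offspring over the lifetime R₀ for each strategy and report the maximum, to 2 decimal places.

218.69

Strategy I: R₀ = 0.95×0 + 0.78×82 + 0.64×42 = 90.8400
Strategy II: R₀ = 0.86×0 + 0.71×190 + 0.57×147 = 218.6900
Highest R₀: strategy II with 218.6900.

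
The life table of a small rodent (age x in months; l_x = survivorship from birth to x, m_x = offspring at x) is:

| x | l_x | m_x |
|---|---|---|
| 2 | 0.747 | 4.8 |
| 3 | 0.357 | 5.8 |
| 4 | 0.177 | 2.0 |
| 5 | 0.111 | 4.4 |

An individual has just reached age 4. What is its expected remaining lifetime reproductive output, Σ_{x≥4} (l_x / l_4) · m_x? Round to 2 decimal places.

l_4 = 0.177. Conditional survival from age 4 to x is l_x / l_4.
  x=4: (0.177/0.177) × 2.0 = 2.0000
  x=5: (0.111/0.177) × 4.4 = 2.7593
Sum = 2.0000 + 2.7593 = 4.7593

4.76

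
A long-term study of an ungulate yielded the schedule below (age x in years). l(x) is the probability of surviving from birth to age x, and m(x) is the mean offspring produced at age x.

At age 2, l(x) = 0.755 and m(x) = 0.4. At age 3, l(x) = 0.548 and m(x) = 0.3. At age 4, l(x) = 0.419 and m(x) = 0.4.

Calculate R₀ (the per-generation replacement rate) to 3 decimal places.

0.634

R₀ = Σ l(x) m(x):
  age 2: 0.755 × 0.4 = 0.3020
  age 3: 0.548 × 0.3 = 0.1644
  age 4: 0.419 × 0.4 = 0.1676
R₀ = 0.3020 + 0.1644 + 0.1676 = 0.6340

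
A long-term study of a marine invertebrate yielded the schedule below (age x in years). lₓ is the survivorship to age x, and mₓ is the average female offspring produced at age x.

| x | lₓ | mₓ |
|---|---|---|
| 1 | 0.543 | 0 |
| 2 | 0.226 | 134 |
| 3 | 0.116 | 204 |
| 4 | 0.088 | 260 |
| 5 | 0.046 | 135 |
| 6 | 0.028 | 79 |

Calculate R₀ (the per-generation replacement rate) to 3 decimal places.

R₀ = Σ lₓ mₓ:
  age 1: 0.543 × 0 = 0.0000
  age 2: 0.226 × 134 = 30.2840
  age 3: 0.116 × 204 = 23.6640
  age 4: 0.088 × 260 = 22.8800
  age 5: 0.046 × 135 = 6.2100
  age 6: 0.028 × 79 = 2.2120
R₀ = 0.0000 + 30.2840 + 23.6640 + 22.8800 + 6.2100 + 2.2120 = 85.2500

85.250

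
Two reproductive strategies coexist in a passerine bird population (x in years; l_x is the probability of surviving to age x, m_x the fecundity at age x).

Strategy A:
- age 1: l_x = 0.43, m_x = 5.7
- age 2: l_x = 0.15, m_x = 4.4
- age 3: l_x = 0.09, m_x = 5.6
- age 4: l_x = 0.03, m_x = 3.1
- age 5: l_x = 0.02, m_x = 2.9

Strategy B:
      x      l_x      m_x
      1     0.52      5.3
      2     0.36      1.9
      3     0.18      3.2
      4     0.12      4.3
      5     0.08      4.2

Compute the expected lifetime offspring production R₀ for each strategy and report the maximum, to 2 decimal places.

4.87

Strategy A: R₀ = 0.43×5.7 + 0.15×4.4 + 0.09×5.6 + 0.03×3.1 + 0.02×2.9 = 3.7660
Strategy B: R₀ = 0.52×5.3 + 0.36×1.9 + 0.18×3.2 + 0.12×4.3 + 0.08×4.2 = 4.8680
Highest R₀: strategy B with 4.8680.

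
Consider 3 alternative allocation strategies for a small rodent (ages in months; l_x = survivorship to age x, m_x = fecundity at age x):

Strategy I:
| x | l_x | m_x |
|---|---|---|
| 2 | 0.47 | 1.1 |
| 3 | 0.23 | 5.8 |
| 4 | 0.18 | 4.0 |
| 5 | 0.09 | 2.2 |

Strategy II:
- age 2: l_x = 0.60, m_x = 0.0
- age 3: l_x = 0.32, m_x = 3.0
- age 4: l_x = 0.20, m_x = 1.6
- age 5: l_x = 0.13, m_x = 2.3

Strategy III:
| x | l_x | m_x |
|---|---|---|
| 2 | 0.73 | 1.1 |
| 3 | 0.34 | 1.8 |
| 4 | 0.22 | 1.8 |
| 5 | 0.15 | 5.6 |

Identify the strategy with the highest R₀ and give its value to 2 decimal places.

2.77

Strategy I: R₀ = 0.47×1.1 + 0.23×5.8 + 0.18×4.0 + 0.09×2.2 = 2.7690
Strategy II: R₀ = 0.60×0.0 + 0.32×3.0 + 0.20×1.6 + 0.13×2.3 = 1.5790
Strategy III: R₀ = 0.73×1.1 + 0.34×1.8 + 0.22×1.8 + 0.15×5.6 = 2.6510
Highest R₀: strategy I with 2.7690.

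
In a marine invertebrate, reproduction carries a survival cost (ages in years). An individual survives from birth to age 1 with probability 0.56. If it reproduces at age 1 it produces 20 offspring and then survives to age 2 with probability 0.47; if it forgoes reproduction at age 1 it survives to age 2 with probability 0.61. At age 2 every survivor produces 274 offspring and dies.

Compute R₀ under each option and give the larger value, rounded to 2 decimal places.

breed at age 1: R₀ = 0.56 × (20 + 0.47 × 274) = 0.56 × 148.7800 = 83.3168
delay to age 2: R₀ = 0.56 × (0.61 × 274) = 0.56 × 167.1400 = 93.5984
Higher: delay to age 2 (93.5984).

93.60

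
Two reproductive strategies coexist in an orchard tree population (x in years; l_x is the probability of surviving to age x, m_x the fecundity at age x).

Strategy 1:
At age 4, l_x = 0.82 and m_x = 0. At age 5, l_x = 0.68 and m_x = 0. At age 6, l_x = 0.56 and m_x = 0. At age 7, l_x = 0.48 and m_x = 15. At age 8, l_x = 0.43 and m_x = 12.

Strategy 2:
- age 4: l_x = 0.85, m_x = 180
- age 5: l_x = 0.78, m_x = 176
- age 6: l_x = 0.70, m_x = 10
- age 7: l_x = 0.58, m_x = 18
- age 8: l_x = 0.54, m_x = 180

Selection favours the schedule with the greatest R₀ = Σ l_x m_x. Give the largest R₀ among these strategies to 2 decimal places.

404.92

Strategy 1: R₀ = 0.82×0 + 0.68×0 + 0.56×0 + 0.48×15 + 0.43×12 = 12.3600
Strategy 2: R₀ = 0.85×180 + 0.78×176 + 0.70×10 + 0.58×18 + 0.54×180 = 404.9200
Highest R₀: strategy 2 with 404.9200.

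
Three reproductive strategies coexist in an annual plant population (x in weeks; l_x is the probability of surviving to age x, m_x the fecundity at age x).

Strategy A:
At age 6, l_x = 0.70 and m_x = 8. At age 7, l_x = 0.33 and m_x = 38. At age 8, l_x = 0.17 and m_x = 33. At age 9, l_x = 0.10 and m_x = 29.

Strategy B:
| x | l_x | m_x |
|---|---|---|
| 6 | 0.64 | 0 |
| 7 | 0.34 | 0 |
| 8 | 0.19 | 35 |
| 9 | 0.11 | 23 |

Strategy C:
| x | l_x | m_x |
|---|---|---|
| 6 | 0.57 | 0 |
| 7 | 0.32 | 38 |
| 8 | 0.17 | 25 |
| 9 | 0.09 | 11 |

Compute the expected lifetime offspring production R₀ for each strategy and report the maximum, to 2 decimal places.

Strategy A: R₀ = 0.70×8 + 0.33×38 + 0.17×33 + 0.10×29 = 26.6500
Strategy B: R₀ = 0.64×0 + 0.34×0 + 0.19×35 + 0.11×23 = 9.1800
Strategy C: R₀ = 0.57×0 + 0.32×38 + 0.17×25 + 0.09×11 = 17.4000
Highest R₀: strategy A with 26.6500.

26.65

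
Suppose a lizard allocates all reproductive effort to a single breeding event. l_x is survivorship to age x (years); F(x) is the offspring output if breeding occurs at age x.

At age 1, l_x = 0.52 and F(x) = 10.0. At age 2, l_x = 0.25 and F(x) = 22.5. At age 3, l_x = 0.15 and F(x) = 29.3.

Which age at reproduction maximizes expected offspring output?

2

Expected offspring if breeding at age x = l_x × F(x):
  age 1: 0.52 × 10.0 = 5.200
  age 2: 0.25 × 22.5 = 5.625
  age 3: 0.15 × 29.3 = 4.395
Maximum at age 2 (5.625).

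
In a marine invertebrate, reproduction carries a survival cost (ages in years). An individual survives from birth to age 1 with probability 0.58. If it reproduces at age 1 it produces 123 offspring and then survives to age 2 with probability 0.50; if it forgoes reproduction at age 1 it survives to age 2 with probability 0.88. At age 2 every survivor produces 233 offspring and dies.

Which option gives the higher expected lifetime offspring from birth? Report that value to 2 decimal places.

138.91

breed at age 1: R₀ = 0.58 × (123 + 0.50 × 233) = 0.58 × 239.5000 = 138.9100
delay to age 2: R₀ = 0.58 × (0.88 × 233) = 0.58 × 205.0400 = 118.9232
Higher: breed at age 1 (138.9100).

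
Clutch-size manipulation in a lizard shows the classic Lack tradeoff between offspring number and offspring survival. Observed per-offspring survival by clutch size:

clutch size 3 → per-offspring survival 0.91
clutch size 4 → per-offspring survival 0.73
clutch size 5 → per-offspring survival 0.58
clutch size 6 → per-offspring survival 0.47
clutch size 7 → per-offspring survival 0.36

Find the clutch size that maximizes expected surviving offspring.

4

Expected surviving offspring = c × s(c):
  c=3: 3 × 0.91 = 2.730
  c=4: 4 × 0.73 = 2.920
  c=5: 5 × 0.58 = 2.900
  c=6: 6 × 0.47 = 2.820
  c=7: 7 × 0.36 = 2.520
Maximum at c = 4 (2.920 surviving offspring).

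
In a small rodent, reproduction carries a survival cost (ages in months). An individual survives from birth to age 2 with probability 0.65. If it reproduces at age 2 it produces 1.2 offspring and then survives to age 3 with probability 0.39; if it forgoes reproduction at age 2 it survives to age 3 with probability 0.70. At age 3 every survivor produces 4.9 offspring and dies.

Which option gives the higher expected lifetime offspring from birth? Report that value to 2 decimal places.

2.23

breed at age 2: R₀ = 0.65 × (1.2 + 0.39 × 4.9) = 0.65 × 3.1110 = 2.0222
delay to age 3: R₀ = 0.65 × (0.70 × 4.9) = 0.65 × 3.4300 = 2.2295
Higher: delay to age 3 (2.2295).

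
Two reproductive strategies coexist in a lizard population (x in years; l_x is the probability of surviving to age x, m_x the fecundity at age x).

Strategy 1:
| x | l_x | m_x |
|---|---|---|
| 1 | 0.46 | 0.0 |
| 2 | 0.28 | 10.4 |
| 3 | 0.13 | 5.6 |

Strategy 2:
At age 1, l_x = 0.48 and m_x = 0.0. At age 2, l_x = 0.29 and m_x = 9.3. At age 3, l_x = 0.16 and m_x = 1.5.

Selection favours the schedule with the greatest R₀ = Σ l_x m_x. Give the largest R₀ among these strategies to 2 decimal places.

Strategy 1: R₀ = 0.46×0.0 + 0.28×10.4 + 0.13×5.6 = 3.6400
Strategy 2: R₀ = 0.48×0.0 + 0.29×9.3 + 0.16×1.5 = 2.9370
Highest R₀: strategy 1 with 3.6400.

3.64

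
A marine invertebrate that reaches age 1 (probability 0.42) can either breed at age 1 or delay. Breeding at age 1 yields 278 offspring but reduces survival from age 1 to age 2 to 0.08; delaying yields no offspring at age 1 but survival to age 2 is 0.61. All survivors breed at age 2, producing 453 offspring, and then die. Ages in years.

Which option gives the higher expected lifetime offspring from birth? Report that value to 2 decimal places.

breed at age 1: R₀ = 0.42 × (278 + 0.08 × 453) = 0.42 × 314.2400 = 131.9808
delay to age 2: R₀ = 0.42 × (0.61 × 453) = 0.42 × 276.3300 = 116.0586
Higher: breed at age 1 (131.9808).

131.98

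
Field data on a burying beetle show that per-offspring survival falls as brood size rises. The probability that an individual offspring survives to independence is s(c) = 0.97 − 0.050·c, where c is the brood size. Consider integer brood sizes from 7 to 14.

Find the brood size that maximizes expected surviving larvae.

Expected surviving larvae = c × s(c):
  c=7: 7 × 0.620 = 4.340
  c=8: 8 × 0.570 = 4.560
  c=9: 9 × 0.520 = 4.680
  c=10: 10 × 0.470 = 4.700
  c=11: 11 × 0.420 = 4.620
  c=12: 12 × 0.370 = 4.440
  c=13: 13 × 0.320 = 4.160
  c=14: 14 × 0.270 = 3.780
Maximum at c = 10 (4.700 surviving larvae).

10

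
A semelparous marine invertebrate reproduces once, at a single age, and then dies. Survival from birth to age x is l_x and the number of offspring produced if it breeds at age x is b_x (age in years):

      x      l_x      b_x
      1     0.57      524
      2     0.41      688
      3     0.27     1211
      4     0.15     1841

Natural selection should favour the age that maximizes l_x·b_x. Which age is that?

3

Expected offspring if breeding at age x = l_x × b_x:
  age 1: 0.57 × 524 = 298.680
  age 2: 0.41 × 688 = 282.080
  age 3: 0.27 × 1211 = 326.970
  age 4: 0.15 × 1841 = 276.150
Maximum at age 3 (326.970).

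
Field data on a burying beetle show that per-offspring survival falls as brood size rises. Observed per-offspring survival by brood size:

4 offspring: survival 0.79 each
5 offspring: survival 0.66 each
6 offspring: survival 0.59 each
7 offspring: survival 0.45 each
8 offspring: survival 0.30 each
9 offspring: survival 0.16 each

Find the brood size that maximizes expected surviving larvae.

6

Expected surviving larvae = c × s(c):
  c=4: 4 × 0.79 = 3.160
  c=5: 5 × 0.66 = 3.300
  c=6: 6 × 0.59 = 3.540
  c=7: 7 × 0.45 = 3.150
  c=8: 8 × 0.30 = 2.400
  c=9: 9 × 0.16 = 1.440
Maximum at c = 6 (3.540 surviving larvae).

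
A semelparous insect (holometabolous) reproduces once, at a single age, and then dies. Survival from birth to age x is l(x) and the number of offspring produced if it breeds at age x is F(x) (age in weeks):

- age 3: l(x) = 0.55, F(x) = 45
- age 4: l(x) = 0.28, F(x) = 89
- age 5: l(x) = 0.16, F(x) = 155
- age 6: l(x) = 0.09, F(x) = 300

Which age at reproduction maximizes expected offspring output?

6

Expected offspring if breeding at age x = l(x) × F(x):
  age 3: 0.55 × 45 = 24.750
  age 4: 0.28 × 89 = 24.920
  age 5: 0.16 × 155 = 24.800
  age 6: 0.09 × 300 = 27.000
Maximum at age 6 (27.000).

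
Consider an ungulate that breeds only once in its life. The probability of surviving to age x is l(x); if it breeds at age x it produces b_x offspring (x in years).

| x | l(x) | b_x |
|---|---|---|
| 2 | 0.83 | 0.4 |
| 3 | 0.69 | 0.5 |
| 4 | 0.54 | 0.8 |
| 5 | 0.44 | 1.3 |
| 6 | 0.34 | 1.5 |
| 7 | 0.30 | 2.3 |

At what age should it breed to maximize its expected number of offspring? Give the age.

7

Expected offspring if breeding at age x = l(x) × b_x:
  age 2: 0.83 × 0.4 = 0.332
  age 3: 0.69 × 0.5 = 0.345
  age 4: 0.54 × 0.8 = 0.432
  age 5: 0.44 × 1.3 = 0.572
  age 6: 0.34 × 1.5 = 0.510
  age 7: 0.30 × 2.3 = 0.690
Maximum at age 7 (0.690).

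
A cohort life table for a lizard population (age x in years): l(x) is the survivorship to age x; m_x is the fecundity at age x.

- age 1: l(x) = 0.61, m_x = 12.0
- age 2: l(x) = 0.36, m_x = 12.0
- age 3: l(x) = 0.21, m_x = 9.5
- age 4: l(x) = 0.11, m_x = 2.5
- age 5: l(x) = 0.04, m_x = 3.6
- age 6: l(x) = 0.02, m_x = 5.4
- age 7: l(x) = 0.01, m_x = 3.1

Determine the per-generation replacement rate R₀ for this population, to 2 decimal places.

14.19

R₀ = Σ l(x) m_x:
  age 1: 0.61 × 12.0 = 7.3200
  age 2: 0.36 × 12.0 = 4.3200
  age 3: 0.21 × 9.5 = 1.9950
  age 4: 0.11 × 2.5 = 0.2750
  age 5: 0.04 × 3.6 = 0.1440
  age 6: 0.02 × 5.4 = 0.1080
  age 7: 0.01 × 3.1 = 0.0310
R₀ = 7.3200 + 4.3200 + 1.9950 + 0.2750 + 0.1440 + 0.1080 + 0.0310 = 14.1930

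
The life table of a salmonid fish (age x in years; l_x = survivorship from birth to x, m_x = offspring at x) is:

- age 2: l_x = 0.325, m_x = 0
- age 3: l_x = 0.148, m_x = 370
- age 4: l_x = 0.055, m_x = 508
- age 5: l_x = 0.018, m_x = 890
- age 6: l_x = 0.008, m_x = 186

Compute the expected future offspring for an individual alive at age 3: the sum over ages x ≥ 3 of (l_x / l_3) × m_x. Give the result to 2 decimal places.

677.08

l_3 = 0.148. Conditional survival from age 3 to x is l_x / l_3.
  x=3: (0.148/0.148) × 370 = 370.0000
  x=4: (0.055/0.148) × 508 = 188.7838
  x=5: (0.018/0.148) × 890 = 108.2432
  x=6: (0.008/0.148) × 186 = 10.0541
Sum = 370.0000 + 188.7838 + 108.2432 + 10.0541 = 677.0811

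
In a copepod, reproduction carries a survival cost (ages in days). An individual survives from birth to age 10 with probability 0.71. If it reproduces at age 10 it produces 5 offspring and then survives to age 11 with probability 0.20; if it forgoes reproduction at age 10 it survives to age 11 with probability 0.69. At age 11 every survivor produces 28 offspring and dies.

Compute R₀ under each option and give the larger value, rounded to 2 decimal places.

breed at age 10: R₀ = 0.71 × (5 + 0.20 × 28) = 0.71 × 10.6000 = 7.5260
delay to age 11: R₀ = 0.71 × (0.69 × 28) = 0.71 × 19.3200 = 13.7172
Higher: delay to age 11 (13.7172).

13.72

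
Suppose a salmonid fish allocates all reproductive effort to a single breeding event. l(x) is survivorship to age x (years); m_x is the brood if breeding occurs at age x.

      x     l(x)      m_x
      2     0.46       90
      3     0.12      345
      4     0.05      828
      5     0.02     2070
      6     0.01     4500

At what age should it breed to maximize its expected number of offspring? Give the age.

Expected offspring if breeding at age x = l(x) × m_x:
  age 2: 0.46 × 90 = 41.400
  age 3: 0.12 × 345 = 41.400
  age 4: 0.05 × 828 = 41.400
  age 5: 0.02 × 2070 = 41.400
  age 6: 0.01 × 4500 = 45.000
Maximum at age 6 (45.000).

6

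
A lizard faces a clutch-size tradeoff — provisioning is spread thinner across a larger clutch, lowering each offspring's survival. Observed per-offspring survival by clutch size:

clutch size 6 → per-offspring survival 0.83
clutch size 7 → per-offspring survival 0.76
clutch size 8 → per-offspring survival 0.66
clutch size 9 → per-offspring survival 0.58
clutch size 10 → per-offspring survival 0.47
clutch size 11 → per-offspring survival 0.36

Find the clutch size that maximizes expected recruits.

7

Expected recruits = c × s(c):
  c=6: 6 × 0.83 = 4.980
  c=7: 7 × 0.76 = 5.320
  c=8: 8 × 0.66 = 5.280
  c=9: 9 × 0.58 = 5.220
  c=10: 10 × 0.47 = 4.700
  c=11: 11 × 0.36 = 3.960
Maximum at c = 7 (5.320 recruits).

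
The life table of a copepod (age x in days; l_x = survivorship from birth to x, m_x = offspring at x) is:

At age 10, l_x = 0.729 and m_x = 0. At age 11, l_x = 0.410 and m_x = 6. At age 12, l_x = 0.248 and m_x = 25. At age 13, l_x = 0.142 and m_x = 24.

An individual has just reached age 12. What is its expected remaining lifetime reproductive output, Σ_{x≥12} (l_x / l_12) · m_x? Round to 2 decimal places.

38.74

l_12 = 0.248. Conditional survival from age 12 to x is l_x / l_12.
  x=12: (0.248/0.248) × 25 = 25.0000
  x=13: (0.142/0.248) × 24 = 13.7419
Sum = 25.0000 + 13.7419 = 38.7419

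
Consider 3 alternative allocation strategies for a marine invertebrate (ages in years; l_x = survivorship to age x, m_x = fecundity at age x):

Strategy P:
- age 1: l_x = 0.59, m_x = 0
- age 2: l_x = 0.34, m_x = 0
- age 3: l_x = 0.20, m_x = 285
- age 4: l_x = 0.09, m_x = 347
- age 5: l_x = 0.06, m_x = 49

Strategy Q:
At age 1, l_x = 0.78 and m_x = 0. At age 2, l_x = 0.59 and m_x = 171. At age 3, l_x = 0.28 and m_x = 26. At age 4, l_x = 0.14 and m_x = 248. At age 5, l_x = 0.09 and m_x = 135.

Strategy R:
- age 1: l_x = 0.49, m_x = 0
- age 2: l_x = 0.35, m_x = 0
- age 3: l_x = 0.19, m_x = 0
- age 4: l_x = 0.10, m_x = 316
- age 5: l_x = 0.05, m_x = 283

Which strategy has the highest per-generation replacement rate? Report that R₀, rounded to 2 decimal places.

155.04

Strategy P: R₀ = 0.59×0 + 0.34×0 + 0.20×285 + 0.09×347 + 0.06×49 = 91.1700
Strategy Q: R₀ = 0.78×0 + 0.59×171 + 0.28×26 + 0.14×248 + 0.09×135 = 155.0400
Strategy R: R₀ = 0.49×0 + 0.35×0 + 0.19×0 + 0.10×316 + 0.05×283 = 45.7500
Highest R₀: strategy Q with 155.0400.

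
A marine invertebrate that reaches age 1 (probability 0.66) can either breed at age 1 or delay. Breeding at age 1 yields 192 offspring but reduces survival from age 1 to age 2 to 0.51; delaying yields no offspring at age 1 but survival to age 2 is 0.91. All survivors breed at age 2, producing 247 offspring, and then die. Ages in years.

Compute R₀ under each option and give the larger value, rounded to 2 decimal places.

209.86

breed at age 1: R₀ = 0.66 × (192 + 0.51 × 247) = 0.66 × 317.9700 = 209.8602
delay to age 2: R₀ = 0.66 × (0.91 × 247) = 0.66 × 224.7700 = 148.3482
Higher: breed at age 1 (209.8602).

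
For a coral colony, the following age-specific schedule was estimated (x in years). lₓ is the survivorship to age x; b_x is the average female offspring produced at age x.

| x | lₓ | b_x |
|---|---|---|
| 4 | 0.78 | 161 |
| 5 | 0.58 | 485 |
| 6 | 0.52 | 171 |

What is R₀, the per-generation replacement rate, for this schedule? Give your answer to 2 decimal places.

R₀ = Σ lₓ b_x:
  age 4: 0.78 × 161 = 125.5800
  age 5: 0.58 × 485 = 281.3000
  age 6: 0.52 × 171 = 88.9200
R₀ = 125.5800 + 281.3000 + 88.9200 = 495.8000

495.80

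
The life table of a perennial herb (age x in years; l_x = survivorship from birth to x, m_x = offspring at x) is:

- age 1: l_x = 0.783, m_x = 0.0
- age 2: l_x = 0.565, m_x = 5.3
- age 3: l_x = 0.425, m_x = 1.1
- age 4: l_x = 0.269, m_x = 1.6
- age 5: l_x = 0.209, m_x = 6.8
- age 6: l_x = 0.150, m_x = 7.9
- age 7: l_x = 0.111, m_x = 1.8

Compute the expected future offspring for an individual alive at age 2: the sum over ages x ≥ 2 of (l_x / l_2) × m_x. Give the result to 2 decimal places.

11.86

l_2 = 0.565. Conditional survival from age 2 to x is l_x / l_2.
  x=2: (0.565/0.565) × 5.3 = 5.3000
  x=3: (0.425/0.565) × 1.1 = 0.8274
  x=4: (0.269/0.565) × 1.6 = 0.7618
  x=5: (0.209/0.565) × 6.8 = 2.5154
  x=6: (0.150/0.565) × 7.9 = 2.0973
  x=7: (0.111/0.565) × 1.8 = 0.3536
Sum = 5.3000 + 0.8274 + 0.7618 + 2.5154 + 2.0973 + 0.3536 = 11.8556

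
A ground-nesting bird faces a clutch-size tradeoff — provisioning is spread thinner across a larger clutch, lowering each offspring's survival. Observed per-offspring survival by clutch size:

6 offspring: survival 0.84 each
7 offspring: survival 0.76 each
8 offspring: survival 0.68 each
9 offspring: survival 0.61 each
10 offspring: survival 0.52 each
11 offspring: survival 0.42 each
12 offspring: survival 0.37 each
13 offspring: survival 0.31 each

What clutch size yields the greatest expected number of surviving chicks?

Expected surviving chicks = c × s(c):
  c=6: 6 × 0.84 = 5.040
  c=7: 7 × 0.76 = 5.320
  c=8: 8 × 0.68 = 5.440
  c=9: 9 × 0.61 = 5.490
  c=10: 10 × 0.52 = 5.200
  c=11: 11 × 0.42 = 4.620
  c=12: 12 × 0.37 = 4.440
  c=13: 13 × 0.31 = 4.030
Maximum at c = 9 (5.490 surviving chicks).

9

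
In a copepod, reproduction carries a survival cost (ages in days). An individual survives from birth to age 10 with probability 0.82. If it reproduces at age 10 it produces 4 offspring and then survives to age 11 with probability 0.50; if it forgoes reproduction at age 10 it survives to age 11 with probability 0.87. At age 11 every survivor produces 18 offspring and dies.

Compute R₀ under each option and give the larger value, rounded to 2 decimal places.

breed at age 10: R₀ = 0.82 × (4 + 0.50 × 18) = 0.82 × 13.0000 = 10.6600
delay to age 11: R₀ = 0.82 × (0.87 × 18) = 0.82 × 15.6600 = 12.8412
Higher: delay to age 11 (12.8412).

12.84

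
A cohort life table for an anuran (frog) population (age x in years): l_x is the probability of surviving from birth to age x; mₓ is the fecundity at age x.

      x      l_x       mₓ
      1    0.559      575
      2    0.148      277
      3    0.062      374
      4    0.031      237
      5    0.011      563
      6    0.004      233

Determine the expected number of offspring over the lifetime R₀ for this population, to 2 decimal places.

R₀ = Σ l_x mₓ:
  age 1: 0.559 × 575 = 321.4250
  age 2: 0.148 × 277 = 40.9960
  age 3: 0.062 × 374 = 23.1880
  age 4: 0.031 × 237 = 7.3470
  age 5: 0.011 × 563 = 6.1930
  age 6: 0.004 × 233 = 0.9320
R₀ = 321.4250 + 40.9960 + 23.1880 + 7.3470 + 6.1930 + 0.9320 = 400.0810

400.08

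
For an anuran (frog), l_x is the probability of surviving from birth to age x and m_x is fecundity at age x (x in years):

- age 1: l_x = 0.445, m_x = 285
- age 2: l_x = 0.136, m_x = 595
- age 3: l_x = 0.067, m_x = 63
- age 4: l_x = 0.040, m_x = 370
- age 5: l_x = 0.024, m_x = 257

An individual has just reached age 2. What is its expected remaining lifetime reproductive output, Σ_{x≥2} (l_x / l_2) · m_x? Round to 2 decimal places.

l_2 = 0.136. Conditional survival from age 2 to x is l_x / l_2.
  x=2: (0.136/0.136) × 595 = 595.0000
  x=3: (0.067/0.136) × 63 = 31.0368
  x=4: (0.040/0.136) × 370 = 108.8235
  x=5: (0.024/0.136) × 257 = 45.3529
Sum = 595.0000 + 31.0368 + 108.8235 + 45.3529 = 780.2132

780.21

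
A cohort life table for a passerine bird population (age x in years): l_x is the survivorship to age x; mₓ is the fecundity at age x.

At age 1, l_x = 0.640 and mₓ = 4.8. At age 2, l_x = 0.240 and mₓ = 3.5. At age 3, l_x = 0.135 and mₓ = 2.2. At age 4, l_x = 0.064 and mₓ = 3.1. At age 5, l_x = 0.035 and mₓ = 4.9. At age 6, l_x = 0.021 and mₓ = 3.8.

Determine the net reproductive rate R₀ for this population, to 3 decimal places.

4.659

R₀ = Σ l_x mₓ:
  age 1: 0.640 × 4.8 = 3.0720
  age 2: 0.240 × 3.5 = 0.8400
  age 3: 0.135 × 2.2 = 0.2970
  age 4: 0.064 × 3.1 = 0.1984
  age 5: 0.035 × 4.9 = 0.1715
  age 6: 0.021 × 3.8 = 0.0798
R₀ = 3.0720 + 0.8400 + 0.2970 + 0.1984 + 0.1715 + 0.0798 = 4.6587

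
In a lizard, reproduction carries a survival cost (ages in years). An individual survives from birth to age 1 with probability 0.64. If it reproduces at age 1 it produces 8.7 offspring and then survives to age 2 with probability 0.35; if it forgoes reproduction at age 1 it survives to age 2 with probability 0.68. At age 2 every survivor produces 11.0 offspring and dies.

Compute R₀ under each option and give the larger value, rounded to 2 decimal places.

8.03

breed at age 1: R₀ = 0.64 × (8.7 + 0.35 × 11.0) = 0.64 × 12.5500 = 8.0320
delay to age 2: R₀ = 0.64 × (0.68 × 11.0) = 0.64 × 7.4800 = 4.7872
Higher: breed at age 1 (8.0320).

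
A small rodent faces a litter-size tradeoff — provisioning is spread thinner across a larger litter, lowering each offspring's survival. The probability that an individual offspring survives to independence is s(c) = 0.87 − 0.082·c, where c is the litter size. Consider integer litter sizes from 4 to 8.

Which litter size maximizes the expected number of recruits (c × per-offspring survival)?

5

Expected recruits = c × s(c):
  c=4: 4 × 0.542 = 2.168
  c=5: 5 × 0.460 = 2.300
  c=6: 6 × 0.378 = 2.268
  c=7: 7 × 0.296 = 2.072
  c=8: 8 × 0.214 = 1.712
Maximum at c = 5 (2.300 recruits).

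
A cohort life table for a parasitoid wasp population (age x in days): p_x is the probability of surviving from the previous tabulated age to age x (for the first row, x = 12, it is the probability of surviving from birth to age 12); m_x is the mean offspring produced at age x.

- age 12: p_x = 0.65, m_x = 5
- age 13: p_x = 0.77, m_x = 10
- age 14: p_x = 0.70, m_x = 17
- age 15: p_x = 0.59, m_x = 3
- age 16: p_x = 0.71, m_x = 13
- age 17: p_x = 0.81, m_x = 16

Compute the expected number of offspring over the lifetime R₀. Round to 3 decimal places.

18.641

Survivorship from birth: l_x = p_12·p_13·…·p_x.
  l_12 = 0.65000
  l_13 = 0.50050
  l_14 = 0.35035
  l_15 = 0.20671
  l_16 = 0.14676
  l_17 = 0.11888
R₀ = Σ l_x m_x:
  age 12: 0.65000 × 5 = 3.2500
  age 13: 0.50050 × 10 = 5.0050
  age 14: 0.35035 × 17 = 5.9559
  age 15: 0.20671 × 3 = 0.6201
  age 16: 0.14676 × 13 = 1.9079
  age 17: 0.11888 × 16 = 1.9021
R₀ = 3.2500 + 5.0050 + 5.9559 + 0.6201 + 1.9079 + 1.9021 = 18.6410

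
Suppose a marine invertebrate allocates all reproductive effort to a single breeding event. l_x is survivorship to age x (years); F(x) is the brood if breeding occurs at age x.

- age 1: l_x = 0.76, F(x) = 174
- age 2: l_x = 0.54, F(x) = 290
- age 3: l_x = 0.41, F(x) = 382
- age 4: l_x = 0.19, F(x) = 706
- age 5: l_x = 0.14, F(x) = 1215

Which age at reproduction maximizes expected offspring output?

5

Expected offspring if breeding at age x = l_x × F(x):
  age 1: 0.76 × 174 = 132.240
  age 2: 0.54 × 290 = 156.600
  age 3: 0.41 × 382 = 156.620
  age 4: 0.19 × 706 = 134.140
  age 5: 0.14 × 1215 = 170.100
Maximum at age 5 (170.100).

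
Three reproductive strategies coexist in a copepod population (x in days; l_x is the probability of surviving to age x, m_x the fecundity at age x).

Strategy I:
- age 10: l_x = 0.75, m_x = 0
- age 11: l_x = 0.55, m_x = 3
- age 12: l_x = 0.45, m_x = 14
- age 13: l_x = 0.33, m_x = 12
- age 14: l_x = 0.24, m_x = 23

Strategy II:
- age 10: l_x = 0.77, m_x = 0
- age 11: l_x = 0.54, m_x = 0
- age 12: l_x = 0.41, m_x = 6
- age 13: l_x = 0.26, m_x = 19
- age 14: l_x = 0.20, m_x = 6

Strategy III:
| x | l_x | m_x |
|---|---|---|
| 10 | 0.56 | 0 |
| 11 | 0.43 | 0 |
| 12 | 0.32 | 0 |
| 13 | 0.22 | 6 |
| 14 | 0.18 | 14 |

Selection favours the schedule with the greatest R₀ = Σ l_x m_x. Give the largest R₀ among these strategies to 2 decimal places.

17.43

Strategy I: R₀ = 0.75×0 + 0.55×3 + 0.45×14 + 0.33×12 + 0.24×23 = 17.4300
Strategy II: R₀ = 0.77×0 + 0.54×0 + 0.41×6 + 0.26×19 + 0.20×6 = 8.6000
Strategy III: R₀ = 0.56×0 + 0.43×0 + 0.32×0 + 0.22×6 + 0.18×14 = 3.8400
Highest R₀: strategy I with 17.4300.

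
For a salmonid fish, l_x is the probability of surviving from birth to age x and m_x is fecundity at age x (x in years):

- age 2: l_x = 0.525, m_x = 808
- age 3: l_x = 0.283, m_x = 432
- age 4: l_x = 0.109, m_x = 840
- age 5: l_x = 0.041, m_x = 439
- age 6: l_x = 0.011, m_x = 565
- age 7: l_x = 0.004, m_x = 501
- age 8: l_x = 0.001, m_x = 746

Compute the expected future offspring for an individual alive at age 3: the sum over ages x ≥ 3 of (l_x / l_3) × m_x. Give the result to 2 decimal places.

850.81

l_3 = 0.283. Conditional survival from age 3 to x is l_x / l_3.
  x=3: (0.283/0.283) × 432 = 432.0000
  x=4: (0.109/0.283) × 840 = 323.5336
  x=5: (0.041/0.283) × 439 = 63.6007
  x=6: (0.011/0.283) × 565 = 21.9611
  x=7: (0.004/0.283) × 501 = 7.0813
  x=8: (0.001/0.283) × 746 = 2.6360
Sum = 432.0000 + 323.5336 + 63.6007 + 21.9611 + 7.0813 + 2.6360 = 850.8127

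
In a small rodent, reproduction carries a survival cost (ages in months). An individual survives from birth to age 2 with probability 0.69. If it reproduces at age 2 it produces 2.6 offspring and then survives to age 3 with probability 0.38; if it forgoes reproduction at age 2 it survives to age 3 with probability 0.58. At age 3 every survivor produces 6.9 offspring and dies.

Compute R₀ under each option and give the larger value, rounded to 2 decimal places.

3.60

breed at age 2: R₀ = 0.69 × (2.6 + 0.38 × 6.9) = 0.69 × 5.2220 = 3.6032
delay to age 3: R₀ = 0.69 × (0.58 × 6.9) = 0.69 × 4.0020 = 2.7614
Higher: breed at age 2 (3.6032).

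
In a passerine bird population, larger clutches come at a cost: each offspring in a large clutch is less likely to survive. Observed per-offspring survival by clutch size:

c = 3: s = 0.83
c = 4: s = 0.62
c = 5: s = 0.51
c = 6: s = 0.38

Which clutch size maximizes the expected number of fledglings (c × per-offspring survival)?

Expected fledglings = c × s(c):
  c=3: 3 × 0.83 = 2.490
  c=4: 4 × 0.62 = 2.480
  c=5: 5 × 0.51 = 2.550
  c=6: 6 × 0.38 = 2.280
Maximum at c = 5 (2.550 fledglings).

5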